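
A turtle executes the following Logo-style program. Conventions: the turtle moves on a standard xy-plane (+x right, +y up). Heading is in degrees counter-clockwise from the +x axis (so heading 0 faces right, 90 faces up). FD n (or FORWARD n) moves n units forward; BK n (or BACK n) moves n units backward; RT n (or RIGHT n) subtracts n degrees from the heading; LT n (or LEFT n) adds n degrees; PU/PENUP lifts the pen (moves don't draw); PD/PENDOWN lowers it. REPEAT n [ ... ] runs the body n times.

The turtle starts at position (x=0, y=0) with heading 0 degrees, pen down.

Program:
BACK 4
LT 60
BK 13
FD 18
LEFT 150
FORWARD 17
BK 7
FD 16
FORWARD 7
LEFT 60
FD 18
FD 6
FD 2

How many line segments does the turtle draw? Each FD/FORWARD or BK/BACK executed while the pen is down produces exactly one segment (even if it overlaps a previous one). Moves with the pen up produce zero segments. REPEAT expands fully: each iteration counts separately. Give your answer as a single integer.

Answer: 10

Derivation:
Executing turtle program step by step:
Start: pos=(0,0), heading=0, pen down
BK 4: (0,0) -> (-4,0) [heading=0, draw]
LT 60: heading 0 -> 60
BK 13: (-4,0) -> (-10.5,-11.258) [heading=60, draw]
FD 18: (-10.5,-11.258) -> (-1.5,4.33) [heading=60, draw]
LT 150: heading 60 -> 210
FD 17: (-1.5,4.33) -> (-16.222,-4.17) [heading=210, draw]
BK 7: (-16.222,-4.17) -> (-10.16,-0.67) [heading=210, draw]
FD 16: (-10.16,-0.67) -> (-24.017,-8.67) [heading=210, draw]
FD 7: (-24.017,-8.67) -> (-30.079,-12.17) [heading=210, draw]
LT 60: heading 210 -> 270
FD 18: (-30.079,-12.17) -> (-30.079,-30.17) [heading=270, draw]
FD 6: (-30.079,-30.17) -> (-30.079,-36.17) [heading=270, draw]
FD 2: (-30.079,-36.17) -> (-30.079,-38.17) [heading=270, draw]
Final: pos=(-30.079,-38.17), heading=270, 10 segment(s) drawn
Segments drawn: 10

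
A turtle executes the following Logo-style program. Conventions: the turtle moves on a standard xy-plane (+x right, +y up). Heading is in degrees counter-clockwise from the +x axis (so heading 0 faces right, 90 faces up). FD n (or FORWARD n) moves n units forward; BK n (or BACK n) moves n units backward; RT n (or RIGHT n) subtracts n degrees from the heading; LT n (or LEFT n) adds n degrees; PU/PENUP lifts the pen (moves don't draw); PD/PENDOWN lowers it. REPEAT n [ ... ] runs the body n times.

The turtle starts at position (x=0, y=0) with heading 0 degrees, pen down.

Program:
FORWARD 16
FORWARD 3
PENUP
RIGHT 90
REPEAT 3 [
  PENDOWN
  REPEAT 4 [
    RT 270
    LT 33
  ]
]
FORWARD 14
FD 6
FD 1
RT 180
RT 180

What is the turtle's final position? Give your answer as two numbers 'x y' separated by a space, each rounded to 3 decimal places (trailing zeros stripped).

Answer: 31.343 -16.989

Derivation:
Executing turtle program step by step:
Start: pos=(0,0), heading=0, pen down
FD 16: (0,0) -> (16,0) [heading=0, draw]
FD 3: (16,0) -> (19,0) [heading=0, draw]
PU: pen up
RT 90: heading 0 -> 270
REPEAT 3 [
  -- iteration 1/3 --
  PD: pen down
  REPEAT 4 [
    -- iteration 1/4 --
    RT 270: heading 270 -> 0
    LT 33: heading 0 -> 33
    -- iteration 2/4 --
    RT 270: heading 33 -> 123
    LT 33: heading 123 -> 156
    -- iteration 3/4 --
    RT 270: heading 156 -> 246
    LT 33: heading 246 -> 279
    -- iteration 4/4 --
    RT 270: heading 279 -> 9
    LT 33: heading 9 -> 42
  ]
  -- iteration 2/3 --
  PD: pen down
  REPEAT 4 [
    -- iteration 1/4 --
    RT 270: heading 42 -> 132
    LT 33: heading 132 -> 165
    -- iteration 2/4 --
    RT 270: heading 165 -> 255
    LT 33: heading 255 -> 288
    -- iteration 3/4 --
    RT 270: heading 288 -> 18
    LT 33: heading 18 -> 51
    -- iteration 4/4 --
    RT 270: heading 51 -> 141
    LT 33: heading 141 -> 174
  ]
  -- iteration 3/3 --
  PD: pen down
  REPEAT 4 [
    -- iteration 1/4 --
    RT 270: heading 174 -> 264
    LT 33: heading 264 -> 297
    -- iteration 2/4 --
    RT 270: heading 297 -> 27
    LT 33: heading 27 -> 60
    -- iteration 3/4 --
    RT 270: heading 60 -> 150
    LT 33: heading 150 -> 183
    -- iteration 4/4 --
    RT 270: heading 183 -> 273
    LT 33: heading 273 -> 306
  ]
]
FD 14: (19,0) -> (27.229,-11.326) [heading=306, draw]
FD 6: (27.229,-11.326) -> (30.756,-16.18) [heading=306, draw]
FD 1: (30.756,-16.18) -> (31.343,-16.989) [heading=306, draw]
RT 180: heading 306 -> 126
RT 180: heading 126 -> 306
Final: pos=(31.343,-16.989), heading=306, 5 segment(s) drawn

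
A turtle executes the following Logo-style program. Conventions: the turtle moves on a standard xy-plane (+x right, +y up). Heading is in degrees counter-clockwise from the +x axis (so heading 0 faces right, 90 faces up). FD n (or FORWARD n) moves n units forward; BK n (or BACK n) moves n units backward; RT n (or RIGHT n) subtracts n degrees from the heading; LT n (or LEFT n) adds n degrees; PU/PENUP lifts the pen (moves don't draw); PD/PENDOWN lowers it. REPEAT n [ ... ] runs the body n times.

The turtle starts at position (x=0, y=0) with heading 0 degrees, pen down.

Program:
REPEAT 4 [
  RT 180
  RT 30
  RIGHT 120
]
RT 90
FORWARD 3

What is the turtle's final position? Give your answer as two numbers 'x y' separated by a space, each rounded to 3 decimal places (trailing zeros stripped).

Answer: 2.598 1.5

Derivation:
Executing turtle program step by step:
Start: pos=(0,0), heading=0, pen down
REPEAT 4 [
  -- iteration 1/4 --
  RT 180: heading 0 -> 180
  RT 30: heading 180 -> 150
  RT 120: heading 150 -> 30
  -- iteration 2/4 --
  RT 180: heading 30 -> 210
  RT 30: heading 210 -> 180
  RT 120: heading 180 -> 60
  -- iteration 3/4 --
  RT 180: heading 60 -> 240
  RT 30: heading 240 -> 210
  RT 120: heading 210 -> 90
  -- iteration 4/4 --
  RT 180: heading 90 -> 270
  RT 30: heading 270 -> 240
  RT 120: heading 240 -> 120
]
RT 90: heading 120 -> 30
FD 3: (0,0) -> (2.598,1.5) [heading=30, draw]
Final: pos=(2.598,1.5), heading=30, 1 segment(s) drawn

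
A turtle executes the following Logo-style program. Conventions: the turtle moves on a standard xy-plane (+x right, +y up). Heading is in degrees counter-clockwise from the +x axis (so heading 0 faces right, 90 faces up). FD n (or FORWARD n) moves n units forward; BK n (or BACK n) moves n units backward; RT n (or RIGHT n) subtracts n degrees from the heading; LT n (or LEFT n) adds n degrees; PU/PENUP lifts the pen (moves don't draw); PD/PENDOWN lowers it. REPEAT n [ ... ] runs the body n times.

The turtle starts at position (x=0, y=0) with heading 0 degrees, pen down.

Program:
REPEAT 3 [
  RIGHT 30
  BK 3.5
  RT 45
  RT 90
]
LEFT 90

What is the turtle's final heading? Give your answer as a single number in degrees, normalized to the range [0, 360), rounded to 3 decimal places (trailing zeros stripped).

Executing turtle program step by step:
Start: pos=(0,0), heading=0, pen down
REPEAT 3 [
  -- iteration 1/3 --
  RT 30: heading 0 -> 330
  BK 3.5: (0,0) -> (-3.031,1.75) [heading=330, draw]
  RT 45: heading 330 -> 285
  RT 90: heading 285 -> 195
  -- iteration 2/3 --
  RT 30: heading 195 -> 165
  BK 3.5: (-3.031,1.75) -> (0.35,0.844) [heading=165, draw]
  RT 45: heading 165 -> 120
  RT 90: heading 120 -> 30
  -- iteration 3/3 --
  RT 30: heading 30 -> 0
  BK 3.5: (0.35,0.844) -> (-3.15,0.844) [heading=0, draw]
  RT 45: heading 0 -> 315
  RT 90: heading 315 -> 225
]
LT 90: heading 225 -> 315
Final: pos=(-3.15,0.844), heading=315, 3 segment(s) drawn

Answer: 315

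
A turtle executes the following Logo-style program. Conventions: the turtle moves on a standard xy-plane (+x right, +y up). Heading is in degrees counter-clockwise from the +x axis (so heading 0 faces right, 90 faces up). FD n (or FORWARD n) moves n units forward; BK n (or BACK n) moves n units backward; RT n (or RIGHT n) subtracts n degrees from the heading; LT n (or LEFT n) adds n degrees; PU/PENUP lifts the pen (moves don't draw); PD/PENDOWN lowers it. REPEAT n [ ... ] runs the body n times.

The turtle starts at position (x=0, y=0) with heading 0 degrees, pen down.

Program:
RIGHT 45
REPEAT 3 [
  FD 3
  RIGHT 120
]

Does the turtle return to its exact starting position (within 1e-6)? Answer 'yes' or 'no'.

Answer: yes

Derivation:
Executing turtle program step by step:
Start: pos=(0,0), heading=0, pen down
RT 45: heading 0 -> 315
REPEAT 3 [
  -- iteration 1/3 --
  FD 3: (0,0) -> (2.121,-2.121) [heading=315, draw]
  RT 120: heading 315 -> 195
  -- iteration 2/3 --
  FD 3: (2.121,-2.121) -> (-0.776,-2.898) [heading=195, draw]
  RT 120: heading 195 -> 75
  -- iteration 3/3 --
  FD 3: (-0.776,-2.898) -> (0,0) [heading=75, draw]
  RT 120: heading 75 -> 315
]
Final: pos=(0,0), heading=315, 3 segment(s) drawn

Start position: (0, 0)
Final position: (0, 0)
Distance = 0; < 1e-6 -> CLOSED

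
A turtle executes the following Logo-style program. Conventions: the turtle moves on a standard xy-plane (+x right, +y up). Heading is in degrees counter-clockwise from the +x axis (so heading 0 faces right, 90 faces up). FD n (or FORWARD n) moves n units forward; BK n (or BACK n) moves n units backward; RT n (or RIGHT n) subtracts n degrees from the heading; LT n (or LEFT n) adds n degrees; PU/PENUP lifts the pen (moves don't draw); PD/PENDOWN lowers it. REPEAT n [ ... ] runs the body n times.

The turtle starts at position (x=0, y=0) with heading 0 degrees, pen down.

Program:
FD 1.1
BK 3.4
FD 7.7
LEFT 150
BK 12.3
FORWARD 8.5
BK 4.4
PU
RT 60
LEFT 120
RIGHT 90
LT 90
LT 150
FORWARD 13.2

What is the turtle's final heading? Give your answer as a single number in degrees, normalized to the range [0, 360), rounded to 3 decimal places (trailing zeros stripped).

Executing turtle program step by step:
Start: pos=(0,0), heading=0, pen down
FD 1.1: (0,0) -> (1.1,0) [heading=0, draw]
BK 3.4: (1.1,0) -> (-2.3,0) [heading=0, draw]
FD 7.7: (-2.3,0) -> (5.4,0) [heading=0, draw]
LT 150: heading 0 -> 150
BK 12.3: (5.4,0) -> (16.052,-6.15) [heading=150, draw]
FD 8.5: (16.052,-6.15) -> (8.691,-1.9) [heading=150, draw]
BK 4.4: (8.691,-1.9) -> (12.501,-4.1) [heading=150, draw]
PU: pen up
RT 60: heading 150 -> 90
LT 120: heading 90 -> 210
RT 90: heading 210 -> 120
LT 90: heading 120 -> 210
LT 150: heading 210 -> 0
FD 13.2: (12.501,-4.1) -> (25.701,-4.1) [heading=0, move]
Final: pos=(25.701,-4.1), heading=0, 6 segment(s) drawn

Answer: 0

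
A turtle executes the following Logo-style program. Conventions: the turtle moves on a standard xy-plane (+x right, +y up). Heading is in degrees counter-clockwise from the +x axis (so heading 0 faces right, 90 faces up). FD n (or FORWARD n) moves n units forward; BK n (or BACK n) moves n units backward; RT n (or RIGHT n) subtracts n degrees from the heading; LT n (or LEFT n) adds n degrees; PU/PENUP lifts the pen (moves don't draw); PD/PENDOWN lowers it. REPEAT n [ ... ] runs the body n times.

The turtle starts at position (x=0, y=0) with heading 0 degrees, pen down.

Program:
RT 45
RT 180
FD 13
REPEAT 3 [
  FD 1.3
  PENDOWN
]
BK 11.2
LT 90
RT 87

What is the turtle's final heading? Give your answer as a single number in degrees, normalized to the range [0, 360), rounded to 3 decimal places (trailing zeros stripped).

Executing turtle program step by step:
Start: pos=(0,0), heading=0, pen down
RT 45: heading 0 -> 315
RT 180: heading 315 -> 135
FD 13: (0,0) -> (-9.192,9.192) [heading=135, draw]
REPEAT 3 [
  -- iteration 1/3 --
  FD 1.3: (-9.192,9.192) -> (-10.112,10.112) [heading=135, draw]
  PD: pen down
  -- iteration 2/3 --
  FD 1.3: (-10.112,10.112) -> (-11.031,11.031) [heading=135, draw]
  PD: pen down
  -- iteration 3/3 --
  FD 1.3: (-11.031,11.031) -> (-11.95,11.95) [heading=135, draw]
  PD: pen down
]
BK 11.2: (-11.95,11.95) -> (-4.031,4.031) [heading=135, draw]
LT 90: heading 135 -> 225
RT 87: heading 225 -> 138
Final: pos=(-4.031,4.031), heading=138, 5 segment(s) drawn

Answer: 138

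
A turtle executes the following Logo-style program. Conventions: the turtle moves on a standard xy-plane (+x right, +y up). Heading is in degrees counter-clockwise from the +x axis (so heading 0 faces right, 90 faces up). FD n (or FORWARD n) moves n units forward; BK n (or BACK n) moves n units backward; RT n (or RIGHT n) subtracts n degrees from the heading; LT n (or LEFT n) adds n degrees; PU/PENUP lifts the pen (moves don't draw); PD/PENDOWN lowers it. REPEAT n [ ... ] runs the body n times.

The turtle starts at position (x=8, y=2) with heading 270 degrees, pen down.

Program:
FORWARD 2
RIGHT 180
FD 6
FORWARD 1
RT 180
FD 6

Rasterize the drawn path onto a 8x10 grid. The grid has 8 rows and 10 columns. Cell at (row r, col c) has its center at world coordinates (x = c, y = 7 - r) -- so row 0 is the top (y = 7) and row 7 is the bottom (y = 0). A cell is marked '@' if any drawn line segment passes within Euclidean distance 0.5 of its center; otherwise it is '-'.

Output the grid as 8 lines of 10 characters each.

Segment 0: (8,2) -> (8,0)
Segment 1: (8,0) -> (8,6)
Segment 2: (8,6) -> (8,7)
Segment 3: (8,7) -> (8,1)

Answer: --------@-
--------@-
--------@-
--------@-
--------@-
--------@-
--------@-
--------@-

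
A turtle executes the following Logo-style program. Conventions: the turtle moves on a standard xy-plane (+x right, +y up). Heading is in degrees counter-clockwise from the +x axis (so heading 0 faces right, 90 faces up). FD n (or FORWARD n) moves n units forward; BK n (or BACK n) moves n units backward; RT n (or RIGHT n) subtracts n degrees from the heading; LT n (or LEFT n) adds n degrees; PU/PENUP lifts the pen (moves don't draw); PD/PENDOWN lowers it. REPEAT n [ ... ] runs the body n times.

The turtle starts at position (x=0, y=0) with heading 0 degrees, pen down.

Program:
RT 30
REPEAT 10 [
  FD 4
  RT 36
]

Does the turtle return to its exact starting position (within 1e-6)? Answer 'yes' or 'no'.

Answer: yes

Derivation:
Executing turtle program step by step:
Start: pos=(0,0), heading=0, pen down
RT 30: heading 0 -> 330
REPEAT 10 [
  -- iteration 1/10 --
  FD 4: (0,0) -> (3.464,-2) [heading=330, draw]
  RT 36: heading 330 -> 294
  -- iteration 2/10 --
  FD 4: (3.464,-2) -> (5.091,-5.654) [heading=294, draw]
  RT 36: heading 294 -> 258
  -- iteration 3/10 --
  FD 4: (5.091,-5.654) -> (4.259,-9.567) [heading=258, draw]
  RT 36: heading 258 -> 222
  -- iteration 4/10 --
  FD 4: (4.259,-9.567) -> (1.287,-12.243) [heading=222, draw]
  RT 36: heading 222 -> 186
  -- iteration 5/10 --
  FD 4: (1.287,-12.243) -> (-2.691,-12.661) [heading=186, draw]
  RT 36: heading 186 -> 150
  -- iteration 6/10 --
  FD 4: (-2.691,-12.661) -> (-6.155,-10.661) [heading=150, draw]
  RT 36: heading 150 -> 114
  -- iteration 7/10 --
  FD 4: (-6.155,-10.661) -> (-7.782,-7.007) [heading=114, draw]
  RT 36: heading 114 -> 78
  -- iteration 8/10 --
  FD 4: (-7.782,-7.007) -> (-6.951,-3.095) [heading=78, draw]
  RT 36: heading 78 -> 42
  -- iteration 9/10 --
  FD 4: (-6.951,-3.095) -> (-3.978,-0.418) [heading=42, draw]
  RT 36: heading 42 -> 6
  -- iteration 10/10 --
  FD 4: (-3.978,-0.418) -> (0,0) [heading=6, draw]
  RT 36: heading 6 -> 330
]
Final: pos=(0,0), heading=330, 10 segment(s) drawn

Start position: (0, 0)
Final position: (0, 0)
Distance = 0; < 1e-6 -> CLOSED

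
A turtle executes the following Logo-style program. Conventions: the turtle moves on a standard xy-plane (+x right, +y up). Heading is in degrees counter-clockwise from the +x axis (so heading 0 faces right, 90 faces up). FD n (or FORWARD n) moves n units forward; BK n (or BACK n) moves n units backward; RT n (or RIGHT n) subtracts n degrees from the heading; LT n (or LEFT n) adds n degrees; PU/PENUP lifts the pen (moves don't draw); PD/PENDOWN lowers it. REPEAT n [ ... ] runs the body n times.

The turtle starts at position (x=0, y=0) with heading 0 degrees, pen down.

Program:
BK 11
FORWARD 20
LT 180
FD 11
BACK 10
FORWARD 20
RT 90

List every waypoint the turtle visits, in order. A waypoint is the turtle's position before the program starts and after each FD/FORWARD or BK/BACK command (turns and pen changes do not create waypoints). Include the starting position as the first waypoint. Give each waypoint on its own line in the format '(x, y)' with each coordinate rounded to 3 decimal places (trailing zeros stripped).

Answer: (0, 0)
(-11, 0)
(9, 0)
(-2, 0)
(8, 0)
(-12, 0)

Derivation:
Executing turtle program step by step:
Start: pos=(0,0), heading=0, pen down
BK 11: (0,0) -> (-11,0) [heading=0, draw]
FD 20: (-11,0) -> (9,0) [heading=0, draw]
LT 180: heading 0 -> 180
FD 11: (9,0) -> (-2,0) [heading=180, draw]
BK 10: (-2,0) -> (8,0) [heading=180, draw]
FD 20: (8,0) -> (-12,0) [heading=180, draw]
RT 90: heading 180 -> 90
Final: pos=(-12,0), heading=90, 5 segment(s) drawn
Waypoints (6 total):
(0, 0)
(-11, 0)
(9, 0)
(-2, 0)
(8, 0)
(-12, 0)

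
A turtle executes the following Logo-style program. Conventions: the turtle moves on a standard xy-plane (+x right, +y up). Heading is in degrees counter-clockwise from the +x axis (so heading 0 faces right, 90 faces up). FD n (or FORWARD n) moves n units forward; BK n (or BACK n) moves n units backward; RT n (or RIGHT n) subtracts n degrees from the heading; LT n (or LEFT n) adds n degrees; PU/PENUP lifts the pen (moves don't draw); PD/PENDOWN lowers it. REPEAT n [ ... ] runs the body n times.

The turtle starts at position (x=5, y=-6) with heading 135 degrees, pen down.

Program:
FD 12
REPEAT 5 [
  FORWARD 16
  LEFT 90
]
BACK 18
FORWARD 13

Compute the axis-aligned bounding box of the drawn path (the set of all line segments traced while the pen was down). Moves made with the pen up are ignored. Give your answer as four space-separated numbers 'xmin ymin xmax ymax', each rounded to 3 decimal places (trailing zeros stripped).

Executing turtle program step by step:
Start: pos=(5,-6), heading=135, pen down
FD 12: (5,-6) -> (-3.485,2.485) [heading=135, draw]
REPEAT 5 [
  -- iteration 1/5 --
  FD 16: (-3.485,2.485) -> (-14.799,13.799) [heading=135, draw]
  LT 90: heading 135 -> 225
  -- iteration 2/5 --
  FD 16: (-14.799,13.799) -> (-26.113,2.485) [heading=225, draw]
  LT 90: heading 225 -> 315
  -- iteration 3/5 --
  FD 16: (-26.113,2.485) -> (-14.799,-8.828) [heading=315, draw]
  LT 90: heading 315 -> 45
  -- iteration 4/5 --
  FD 16: (-14.799,-8.828) -> (-3.485,2.485) [heading=45, draw]
  LT 90: heading 45 -> 135
  -- iteration 5/5 --
  FD 16: (-3.485,2.485) -> (-14.799,13.799) [heading=135, draw]
  LT 90: heading 135 -> 225
]
BK 18: (-14.799,13.799) -> (-2.071,26.527) [heading=225, draw]
FD 13: (-2.071,26.527) -> (-11.263,17.335) [heading=225, draw]
Final: pos=(-11.263,17.335), heading=225, 8 segment(s) drawn

Segment endpoints: x in {-26.113, -14.799, -14.799, -14.799, -11.263, -3.485, -3.485, -2.071, 5}, y in {-8.828, -6, 2.485, 2.485, 2.485, 13.799, 13.799, 17.335, 26.527}
xmin=-26.113, ymin=-8.828, xmax=5, ymax=26.527

Answer: -26.113 -8.828 5 26.527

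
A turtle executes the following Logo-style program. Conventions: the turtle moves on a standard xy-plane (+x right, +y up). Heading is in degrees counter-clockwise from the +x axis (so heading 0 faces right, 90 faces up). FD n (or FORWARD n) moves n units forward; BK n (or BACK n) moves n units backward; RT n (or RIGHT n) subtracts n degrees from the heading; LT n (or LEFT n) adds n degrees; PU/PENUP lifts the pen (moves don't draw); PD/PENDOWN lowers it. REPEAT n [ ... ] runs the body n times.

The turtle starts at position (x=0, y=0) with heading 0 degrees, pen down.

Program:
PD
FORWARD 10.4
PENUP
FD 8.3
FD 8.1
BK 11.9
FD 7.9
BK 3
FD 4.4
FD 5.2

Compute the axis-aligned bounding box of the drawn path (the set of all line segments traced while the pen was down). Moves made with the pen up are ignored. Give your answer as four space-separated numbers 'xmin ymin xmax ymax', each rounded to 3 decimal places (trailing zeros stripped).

Executing turtle program step by step:
Start: pos=(0,0), heading=0, pen down
PD: pen down
FD 10.4: (0,0) -> (10.4,0) [heading=0, draw]
PU: pen up
FD 8.3: (10.4,0) -> (18.7,0) [heading=0, move]
FD 8.1: (18.7,0) -> (26.8,0) [heading=0, move]
BK 11.9: (26.8,0) -> (14.9,0) [heading=0, move]
FD 7.9: (14.9,0) -> (22.8,0) [heading=0, move]
BK 3: (22.8,0) -> (19.8,0) [heading=0, move]
FD 4.4: (19.8,0) -> (24.2,0) [heading=0, move]
FD 5.2: (24.2,0) -> (29.4,0) [heading=0, move]
Final: pos=(29.4,0), heading=0, 1 segment(s) drawn

Segment endpoints: x in {0, 10.4}, y in {0}
xmin=0, ymin=0, xmax=10.4, ymax=0

Answer: 0 0 10.4 0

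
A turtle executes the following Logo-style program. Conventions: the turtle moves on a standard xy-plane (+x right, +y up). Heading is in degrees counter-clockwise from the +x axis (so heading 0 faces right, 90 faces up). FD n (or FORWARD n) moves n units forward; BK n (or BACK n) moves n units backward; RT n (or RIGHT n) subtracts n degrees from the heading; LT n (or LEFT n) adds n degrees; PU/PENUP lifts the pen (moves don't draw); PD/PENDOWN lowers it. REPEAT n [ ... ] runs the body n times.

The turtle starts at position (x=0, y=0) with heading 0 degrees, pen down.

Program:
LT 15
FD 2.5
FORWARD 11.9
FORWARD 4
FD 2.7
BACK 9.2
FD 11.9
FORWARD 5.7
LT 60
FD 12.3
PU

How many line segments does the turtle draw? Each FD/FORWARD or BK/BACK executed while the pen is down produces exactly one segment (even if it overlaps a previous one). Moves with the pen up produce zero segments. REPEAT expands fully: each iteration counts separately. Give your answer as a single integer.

Answer: 8

Derivation:
Executing turtle program step by step:
Start: pos=(0,0), heading=0, pen down
LT 15: heading 0 -> 15
FD 2.5: (0,0) -> (2.415,0.647) [heading=15, draw]
FD 11.9: (2.415,0.647) -> (13.909,3.727) [heading=15, draw]
FD 4: (13.909,3.727) -> (17.773,4.762) [heading=15, draw]
FD 2.7: (17.773,4.762) -> (20.381,5.461) [heading=15, draw]
BK 9.2: (20.381,5.461) -> (11.495,3.08) [heading=15, draw]
FD 11.9: (11.495,3.08) -> (22.989,6.16) [heading=15, draw]
FD 5.7: (22.989,6.16) -> (28.495,7.635) [heading=15, draw]
LT 60: heading 15 -> 75
FD 12.3: (28.495,7.635) -> (31.678,19.516) [heading=75, draw]
PU: pen up
Final: pos=(31.678,19.516), heading=75, 8 segment(s) drawn
Segments drawn: 8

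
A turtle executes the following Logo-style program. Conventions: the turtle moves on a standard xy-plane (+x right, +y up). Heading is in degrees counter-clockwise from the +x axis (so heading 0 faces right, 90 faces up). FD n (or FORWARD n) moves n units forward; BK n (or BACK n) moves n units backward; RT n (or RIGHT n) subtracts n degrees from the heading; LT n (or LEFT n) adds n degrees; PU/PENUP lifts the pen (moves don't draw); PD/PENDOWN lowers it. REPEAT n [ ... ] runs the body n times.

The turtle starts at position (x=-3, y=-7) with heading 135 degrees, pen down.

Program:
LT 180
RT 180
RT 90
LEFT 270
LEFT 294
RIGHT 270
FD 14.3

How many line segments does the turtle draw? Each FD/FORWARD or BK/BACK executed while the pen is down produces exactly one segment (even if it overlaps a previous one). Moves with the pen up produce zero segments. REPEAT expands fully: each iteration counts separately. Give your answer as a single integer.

Answer: 1

Derivation:
Executing turtle program step by step:
Start: pos=(-3,-7), heading=135, pen down
LT 180: heading 135 -> 315
RT 180: heading 315 -> 135
RT 90: heading 135 -> 45
LT 270: heading 45 -> 315
LT 294: heading 315 -> 249
RT 270: heading 249 -> 339
FD 14.3: (-3,-7) -> (10.35,-12.125) [heading=339, draw]
Final: pos=(10.35,-12.125), heading=339, 1 segment(s) drawn
Segments drawn: 1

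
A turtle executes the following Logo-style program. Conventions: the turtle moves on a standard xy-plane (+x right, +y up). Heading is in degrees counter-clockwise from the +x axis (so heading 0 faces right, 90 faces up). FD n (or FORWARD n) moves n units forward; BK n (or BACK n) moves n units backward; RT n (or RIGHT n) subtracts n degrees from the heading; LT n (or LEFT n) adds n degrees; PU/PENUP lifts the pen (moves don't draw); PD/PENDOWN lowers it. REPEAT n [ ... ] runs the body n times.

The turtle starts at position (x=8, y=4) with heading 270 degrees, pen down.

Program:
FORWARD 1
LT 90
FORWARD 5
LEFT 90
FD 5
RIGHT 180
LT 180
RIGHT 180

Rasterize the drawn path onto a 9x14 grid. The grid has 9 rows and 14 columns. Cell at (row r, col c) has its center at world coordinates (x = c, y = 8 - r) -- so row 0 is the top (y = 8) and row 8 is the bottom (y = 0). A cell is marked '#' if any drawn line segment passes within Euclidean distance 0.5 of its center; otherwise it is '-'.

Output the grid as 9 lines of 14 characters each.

Answer: -------------#
-------------#
-------------#
-------------#
--------#----#
--------######
--------------
--------------
--------------

Derivation:
Segment 0: (8,4) -> (8,3)
Segment 1: (8,3) -> (13,3)
Segment 2: (13,3) -> (13,8)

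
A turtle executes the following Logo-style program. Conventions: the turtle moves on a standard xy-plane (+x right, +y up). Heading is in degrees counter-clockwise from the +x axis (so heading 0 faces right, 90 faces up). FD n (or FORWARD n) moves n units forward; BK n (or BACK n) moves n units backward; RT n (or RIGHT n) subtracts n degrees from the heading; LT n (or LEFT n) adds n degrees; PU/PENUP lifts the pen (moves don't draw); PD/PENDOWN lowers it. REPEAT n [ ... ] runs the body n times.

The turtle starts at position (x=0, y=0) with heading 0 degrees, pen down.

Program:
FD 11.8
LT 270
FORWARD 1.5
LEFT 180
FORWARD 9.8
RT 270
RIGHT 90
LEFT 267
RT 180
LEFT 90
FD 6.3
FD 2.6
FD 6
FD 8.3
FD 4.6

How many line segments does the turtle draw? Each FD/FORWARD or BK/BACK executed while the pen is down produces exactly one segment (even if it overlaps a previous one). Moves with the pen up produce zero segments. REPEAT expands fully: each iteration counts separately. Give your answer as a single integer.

Executing turtle program step by step:
Start: pos=(0,0), heading=0, pen down
FD 11.8: (0,0) -> (11.8,0) [heading=0, draw]
LT 270: heading 0 -> 270
FD 1.5: (11.8,0) -> (11.8,-1.5) [heading=270, draw]
LT 180: heading 270 -> 90
FD 9.8: (11.8,-1.5) -> (11.8,8.3) [heading=90, draw]
RT 270: heading 90 -> 180
RT 90: heading 180 -> 90
LT 267: heading 90 -> 357
RT 180: heading 357 -> 177
LT 90: heading 177 -> 267
FD 6.3: (11.8,8.3) -> (11.47,2.009) [heading=267, draw]
FD 2.6: (11.47,2.009) -> (11.334,-0.588) [heading=267, draw]
FD 6: (11.334,-0.588) -> (11.02,-6.58) [heading=267, draw]
FD 8.3: (11.02,-6.58) -> (10.586,-14.868) [heading=267, draw]
FD 4.6: (10.586,-14.868) -> (10.345,-19.462) [heading=267, draw]
Final: pos=(10.345,-19.462), heading=267, 8 segment(s) drawn
Segments drawn: 8

Answer: 8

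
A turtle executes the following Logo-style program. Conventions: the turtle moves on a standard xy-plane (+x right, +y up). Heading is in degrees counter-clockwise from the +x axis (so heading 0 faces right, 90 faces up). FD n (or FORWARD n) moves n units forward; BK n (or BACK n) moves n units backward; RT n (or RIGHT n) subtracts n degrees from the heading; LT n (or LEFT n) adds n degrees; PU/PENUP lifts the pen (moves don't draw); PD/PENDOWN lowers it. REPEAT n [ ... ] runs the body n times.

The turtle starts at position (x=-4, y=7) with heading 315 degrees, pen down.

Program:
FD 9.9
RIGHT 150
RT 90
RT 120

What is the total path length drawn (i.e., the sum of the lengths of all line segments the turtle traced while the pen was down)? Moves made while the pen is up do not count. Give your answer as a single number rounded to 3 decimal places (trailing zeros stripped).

Executing turtle program step by step:
Start: pos=(-4,7), heading=315, pen down
FD 9.9: (-4,7) -> (3,0) [heading=315, draw]
RT 150: heading 315 -> 165
RT 90: heading 165 -> 75
RT 120: heading 75 -> 315
Final: pos=(3,0), heading=315, 1 segment(s) drawn

Segment lengths:
  seg 1: (-4,7) -> (3,0), length = 9.9
Total = 9.9

Answer: 9.9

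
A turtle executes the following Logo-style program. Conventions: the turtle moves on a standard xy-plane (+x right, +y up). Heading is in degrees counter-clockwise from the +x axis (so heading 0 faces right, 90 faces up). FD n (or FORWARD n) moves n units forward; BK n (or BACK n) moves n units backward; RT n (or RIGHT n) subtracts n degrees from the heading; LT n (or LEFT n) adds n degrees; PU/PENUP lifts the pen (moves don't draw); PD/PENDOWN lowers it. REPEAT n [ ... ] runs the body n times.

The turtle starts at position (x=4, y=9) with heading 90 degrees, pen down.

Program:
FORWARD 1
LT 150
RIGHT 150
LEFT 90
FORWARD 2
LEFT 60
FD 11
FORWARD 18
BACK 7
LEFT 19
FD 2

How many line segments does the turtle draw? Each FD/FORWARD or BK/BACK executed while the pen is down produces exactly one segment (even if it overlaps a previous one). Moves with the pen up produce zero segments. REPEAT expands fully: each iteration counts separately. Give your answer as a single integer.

Answer: 6

Derivation:
Executing turtle program step by step:
Start: pos=(4,9), heading=90, pen down
FD 1: (4,9) -> (4,10) [heading=90, draw]
LT 150: heading 90 -> 240
RT 150: heading 240 -> 90
LT 90: heading 90 -> 180
FD 2: (4,10) -> (2,10) [heading=180, draw]
LT 60: heading 180 -> 240
FD 11: (2,10) -> (-3.5,0.474) [heading=240, draw]
FD 18: (-3.5,0.474) -> (-12.5,-15.115) [heading=240, draw]
BK 7: (-12.5,-15.115) -> (-9,-9.053) [heading=240, draw]
LT 19: heading 240 -> 259
FD 2: (-9,-9.053) -> (-9.382,-11.016) [heading=259, draw]
Final: pos=(-9.382,-11.016), heading=259, 6 segment(s) drawn
Segments drawn: 6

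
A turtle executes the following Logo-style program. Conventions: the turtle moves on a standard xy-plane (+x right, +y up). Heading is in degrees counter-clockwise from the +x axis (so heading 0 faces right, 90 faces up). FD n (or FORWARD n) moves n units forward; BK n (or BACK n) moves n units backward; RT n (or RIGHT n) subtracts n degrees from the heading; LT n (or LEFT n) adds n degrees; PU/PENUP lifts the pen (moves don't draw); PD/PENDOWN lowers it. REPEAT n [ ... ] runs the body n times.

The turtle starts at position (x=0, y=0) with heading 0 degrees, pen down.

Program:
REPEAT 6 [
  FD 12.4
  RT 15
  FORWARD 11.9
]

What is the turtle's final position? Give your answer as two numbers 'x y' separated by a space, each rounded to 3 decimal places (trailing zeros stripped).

Answer: 92.538 -92.038

Derivation:
Executing turtle program step by step:
Start: pos=(0,0), heading=0, pen down
REPEAT 6 [
  -- iteration 1/6 --
  FD 12.4: (0,0) -> (12.4,0) [heading=0, draw]
  RT 15: heading 0 -> 345
  FD 11.9: (12.4,0) -> (23.895,-3.08) [heading=345, draw]
  -- iteration 2/6 --
  FD 12.4: (23.895,-3.08) -> (35.872,-6.289) [heading=345, draw]
  RT 15: heading 345 -> 330
  FD 11.9: (35.872,-6.289) -> (46.178,-12.239) [heading=330, draw]
  -- iteration 3/6 --
  FD 12.4: (46.178,-12.239) -> (56.916,-18.439) [heading=330, draw]
  RT 15: heading 330 -> 315
  FD 11.9: (56.916,-18.439) -> (65.331,-26.854) [heading=315, draw]
  -- iteration 4/6 --
  FD 12.4: (65.331,-26.854) -> (74.099,-35.622) [heading=315, draw]
  RT 15: heading 315 -> 300
  FD 11.9: (74.099,-35.622) -> (80.049,-45.928) [heading=300, draw]
  -- iteration 5/6 --
  FD 12.4: (80.049,-45.928) -> (86.249,-56.666) [heading=300, draw]
  RT 15: heading 300 -> 285
  FD 11.9: (86.249,-56.666) -> (89.329,-68.161) [heading=285, draw]
  -- iteration 6/6 --
  FD 12.4: (89.329,-68.161) -> (92.538,-80.138) [heading=285, draw]
  RT 15: heading 285 -> 270
  FD 11.9: (92.538,-80.138) -> (92.538,-92.038) [heading=270, draw]
]
Final: pos=(92.538,-92.038), heading=270, 12 segment(s) drawn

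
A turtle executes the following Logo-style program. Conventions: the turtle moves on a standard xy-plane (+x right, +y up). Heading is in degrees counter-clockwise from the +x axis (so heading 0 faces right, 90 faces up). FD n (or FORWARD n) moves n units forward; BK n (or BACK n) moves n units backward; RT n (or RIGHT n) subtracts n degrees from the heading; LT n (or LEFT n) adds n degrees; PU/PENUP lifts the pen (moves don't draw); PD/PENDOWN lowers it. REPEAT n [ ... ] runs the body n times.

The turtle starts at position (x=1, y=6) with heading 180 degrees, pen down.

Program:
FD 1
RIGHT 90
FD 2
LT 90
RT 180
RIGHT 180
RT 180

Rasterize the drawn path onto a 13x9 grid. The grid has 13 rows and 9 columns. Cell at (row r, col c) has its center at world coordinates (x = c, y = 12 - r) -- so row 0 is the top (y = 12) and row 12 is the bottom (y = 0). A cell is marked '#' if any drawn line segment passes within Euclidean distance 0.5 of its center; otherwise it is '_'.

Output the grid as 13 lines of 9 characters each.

Answer: _________
_________
_________
_________
#________
#________
##_______
_________
_________
_________
_________
_________
_________

Derivation:
Segment 0: (1,6) -> (0,6)
Segment 1: (0,6) -> (0,8)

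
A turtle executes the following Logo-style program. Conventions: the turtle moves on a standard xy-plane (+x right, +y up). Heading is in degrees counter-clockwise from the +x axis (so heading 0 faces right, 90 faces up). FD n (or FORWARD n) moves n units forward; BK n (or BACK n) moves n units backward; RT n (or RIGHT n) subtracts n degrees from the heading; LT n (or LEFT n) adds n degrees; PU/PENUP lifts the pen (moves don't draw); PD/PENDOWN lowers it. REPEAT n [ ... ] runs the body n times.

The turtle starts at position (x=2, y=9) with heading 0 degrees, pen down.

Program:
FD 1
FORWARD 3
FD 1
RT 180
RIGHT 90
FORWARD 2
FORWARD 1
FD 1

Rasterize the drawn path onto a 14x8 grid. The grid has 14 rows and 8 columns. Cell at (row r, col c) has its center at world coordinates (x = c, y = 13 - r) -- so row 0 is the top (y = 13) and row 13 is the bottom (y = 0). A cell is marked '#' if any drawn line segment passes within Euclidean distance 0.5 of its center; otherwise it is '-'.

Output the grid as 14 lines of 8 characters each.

Segment 0: (2,9) -> (3,9)
Segment 1: (3,9) -> (6,9)
Segment 2: (6,9) -> (7,9)
Segment 3: (7,9) -> (7,11)
Segment 4: (7,11) -> (7,12)
Segment 5: (7,12) -> (7,13)

Answer: -------#
-------#
-------#
-------#
--######
--------
--------
--------
--------
--------
--------
--------
--------
--------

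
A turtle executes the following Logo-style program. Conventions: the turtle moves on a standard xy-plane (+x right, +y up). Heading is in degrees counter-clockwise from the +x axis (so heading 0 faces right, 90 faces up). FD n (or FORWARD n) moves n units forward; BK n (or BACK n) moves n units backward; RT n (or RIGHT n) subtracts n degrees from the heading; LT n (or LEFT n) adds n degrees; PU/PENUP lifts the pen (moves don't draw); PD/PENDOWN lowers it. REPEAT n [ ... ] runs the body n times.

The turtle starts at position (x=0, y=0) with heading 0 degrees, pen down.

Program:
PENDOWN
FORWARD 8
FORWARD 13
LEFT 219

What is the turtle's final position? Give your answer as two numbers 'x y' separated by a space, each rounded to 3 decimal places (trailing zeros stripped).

Answer: 21 0

Derivation:
Executing turtle program step by step:
Start: pos=(0,0), heading=0, pen down
PD: pen down
FD 8: (0,0) -> (8,0) [heading=0, draw]
FD 13: (8,0) -> (21,0) [heading=0, draw]
LT 219: heading 0 -> 219
Final: pos=(21,0), heading=219, 2 segment(s) drawn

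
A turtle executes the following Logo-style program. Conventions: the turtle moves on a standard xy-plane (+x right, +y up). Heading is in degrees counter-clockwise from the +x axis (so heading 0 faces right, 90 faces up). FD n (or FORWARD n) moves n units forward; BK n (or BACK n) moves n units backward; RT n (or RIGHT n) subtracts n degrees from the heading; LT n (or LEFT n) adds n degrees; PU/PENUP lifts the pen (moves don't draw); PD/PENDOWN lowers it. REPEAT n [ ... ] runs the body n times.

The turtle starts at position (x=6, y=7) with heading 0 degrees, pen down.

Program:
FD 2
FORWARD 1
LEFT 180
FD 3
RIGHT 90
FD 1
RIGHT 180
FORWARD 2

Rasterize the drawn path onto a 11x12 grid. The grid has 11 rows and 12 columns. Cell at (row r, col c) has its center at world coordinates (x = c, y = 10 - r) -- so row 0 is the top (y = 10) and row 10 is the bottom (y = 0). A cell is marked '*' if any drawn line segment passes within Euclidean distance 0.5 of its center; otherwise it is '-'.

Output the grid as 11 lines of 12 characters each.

Answer: ------------
------------
------*-----
------****--
------*-----
------------
------------
------------
------------
------------
------------

Derivation:
Segment 0: (6,7) -> (8,7)
Segment 1: (8,7) -> (9,7)
Segment 2: (9,7) -> (6,7)
Segment 3: (6,7) -> (6,8)
Segment 4: (6,8) -> (6,6)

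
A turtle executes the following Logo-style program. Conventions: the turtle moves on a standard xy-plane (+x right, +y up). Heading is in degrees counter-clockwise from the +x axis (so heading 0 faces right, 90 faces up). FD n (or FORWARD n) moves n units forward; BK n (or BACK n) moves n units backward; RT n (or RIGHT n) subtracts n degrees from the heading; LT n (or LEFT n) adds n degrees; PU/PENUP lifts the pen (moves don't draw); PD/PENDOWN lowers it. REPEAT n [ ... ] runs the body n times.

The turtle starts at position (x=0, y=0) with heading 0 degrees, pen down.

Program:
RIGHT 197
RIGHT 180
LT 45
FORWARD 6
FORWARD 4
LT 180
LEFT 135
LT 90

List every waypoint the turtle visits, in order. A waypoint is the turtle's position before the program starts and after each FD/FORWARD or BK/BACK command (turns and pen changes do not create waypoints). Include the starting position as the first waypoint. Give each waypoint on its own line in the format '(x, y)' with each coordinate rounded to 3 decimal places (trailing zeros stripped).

Answer: (0, 0)
(5.298, 2.817)
(8.829, 4.695)

Derivation:
Executing turtle program step by step:
Start: pos=(0,0), heading=0, pen down
RT 197: heading 0 -> 163
RT 180: heading 163 -> 343
LT 45: heading 343 -> 28
FD 6: (0,0) -> (5.298,2.817) [heading=28, draw]
FD 4: (5.298,2.817) -> (8.829,4.695) [heading=28, draw]
LT 180: heading 28 -> 208
LT 135: heading 208 -> 343
LT 90: heading 343 -> 73
Final: pos=(8.829,4.695), heading=73, 2 segment(s) drawn
Waypoints (3 total):
(0, 0)
(5.298, 2.817)
(8.829, 4.695)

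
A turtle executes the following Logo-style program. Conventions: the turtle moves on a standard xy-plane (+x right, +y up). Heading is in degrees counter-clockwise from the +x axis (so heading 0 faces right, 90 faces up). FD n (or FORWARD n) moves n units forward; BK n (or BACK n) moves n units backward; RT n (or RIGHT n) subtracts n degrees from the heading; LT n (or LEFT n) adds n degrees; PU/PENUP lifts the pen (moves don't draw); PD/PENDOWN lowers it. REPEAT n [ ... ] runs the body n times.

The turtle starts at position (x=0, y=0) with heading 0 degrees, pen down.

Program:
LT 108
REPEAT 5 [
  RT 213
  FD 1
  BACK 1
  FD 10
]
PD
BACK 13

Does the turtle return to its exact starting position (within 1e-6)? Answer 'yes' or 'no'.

Answer: no

Derivation:
Executing turtle program step by step:
Start: pos=(0,0), heading=0, pen down
LT 108: heading 0 -> 108
REPEAT 5 [
  -- iteration 1/5 --
  RT 213: heading 108 -> 255
  FD 1: (0,0) -> (-0.259,-0.966) [heading=255, draw]
  BK 1: (-0.259,-0.966) -> (0,0) [heading=255, draw]
  FD 10: (0,0) -> (-2.588,-9.659) [heading=255, draw]
  -- iteration 2/5 --
  RT 213: heading 255 -> 42
  FD 1: (-2.588,-9.659) -> (-1.845,-8.99) [heading=42, draw]
  BK 1: (-1.845,-8.99) -> (-2.588,-9.659) [heading=42, draw]
  FD 10: (-2.588,-9.659) -> (4.843,-2.968) [heading=42, draw]
  -- iteration 3/5 --
  RT 213: heading 42 -> 189
  FD 1: (4.843,-2.968) -> (3.856,-3.124) [heading=189, draw]
  BK 1: (3.856,-3.124) -> (4.843,-2.968) [heading=189, draw]
  FD 10: (4.843,-2.968) -> (-5.034,-4.532) [heading=189, draw]
  -- iteration 4/5 --
  RT 213: heading 189 -> 336
  FD 1: (-5.034,-4.532) -> (-4.12,-4.939) [heading=336, draw]
  BK 1: (-4.12,-4.939) -> (-5.034,-4.532) [heading=336, draw]
  FD 10: (-5.034,-4.532) -> (4.102,-8.6) [heading=336, draw]
  -- iteration 5/5 --
  RT 213: heading 336 -> 123
  FD 1: (4.102,-8.6) -> (3.557,-7.761) [heading=123, draw]
  BK 1: (3.557,-7.761) -> (4.102,-8.6) [heading=123, draw]
  FD 10: (4.102,-8.6) -> (-1.345,-0.213) [heading=123, draw]
]
PD: pen down
BK 13: (-1.345,-0.213) -> (5.736,-11.116) [heading=123, draw]
Final: pos=(5.736,-11.116), heading=123, 16 segment(s) drawn

Start position: (0, 0)
Final position: (5.736, -11.116)
Distance = 12.508; >= 1e-6 -> NOT closed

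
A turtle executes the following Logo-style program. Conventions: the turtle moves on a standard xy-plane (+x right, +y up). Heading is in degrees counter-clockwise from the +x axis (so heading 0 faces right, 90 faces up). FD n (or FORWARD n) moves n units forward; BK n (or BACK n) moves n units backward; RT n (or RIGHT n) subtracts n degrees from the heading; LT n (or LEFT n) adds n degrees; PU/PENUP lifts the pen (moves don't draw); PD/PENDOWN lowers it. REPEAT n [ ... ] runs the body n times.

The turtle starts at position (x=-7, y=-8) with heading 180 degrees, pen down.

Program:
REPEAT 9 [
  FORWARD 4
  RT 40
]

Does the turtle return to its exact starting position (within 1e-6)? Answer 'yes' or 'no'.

Answer: yes

Derivation:
Executing turtle program step by step:
Start: pos=(-7,-8), heading=180, pen down
REPEAT 9 [
  -- iteration 1/9 --
  FD 4: (-7,-8) -> (-11,-8) [heading=180, draw]
  RT 40: heading 180 -> 140
  -- iteration 2/9 --
  FD 4: (-11,-8) -> (-14.064,-5.429) [heading=140, draw]
  RT 40: heading 140 -> 100
  -- iteration 3/9 --
  FD 4: (-14.064,-5.429) -> (-14.759,-1.49) [heading=100, draw]
  RT 40: heading 100 -> 60
  -- iteration 4/9 --
  FD 4: (-14.759,-1.49) -> (-12.759,1.974) [heading=60, draw]
  RT 40: heading 60 -> 20
  -- iteration 5/9 --
  FD 4: (-12.759,1.974) -> (-9,3.343) [heading=20, draw]
  RT 40: heading 20 -> 340
  -- iteration 6/9 --
  FD 4: (-9,3.343) -> (-5.241,1.974) [heading=340, draw]
  RT 40: heading 340 -> 300
  -- iteration 7/9 --
  FD 4: (-5.241,1.974) -> (-3.241,-1.49) [heading=300, draw]
  RT 40: heading 300 -> 260
  -- iteration 8/9 --
  FD 4: (-3.241,-1.49) -> (-3.936,-5.429) [heading=260, draw]
  RT 40: heading 260 -> 220
  -- iteration 9/9 --
  FD 4: (-3.936,-5.429) -> (-7,-8) [heading=220, draw]
  RT 40: heading 220 -> 180
]
Final: pos=(-7,-8), heading=180, 9 segment(s) drawn

Start position: (-7, -8)
Final position: (-7, -8)
Distance = 0; < 1e-6 -> CLOSED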